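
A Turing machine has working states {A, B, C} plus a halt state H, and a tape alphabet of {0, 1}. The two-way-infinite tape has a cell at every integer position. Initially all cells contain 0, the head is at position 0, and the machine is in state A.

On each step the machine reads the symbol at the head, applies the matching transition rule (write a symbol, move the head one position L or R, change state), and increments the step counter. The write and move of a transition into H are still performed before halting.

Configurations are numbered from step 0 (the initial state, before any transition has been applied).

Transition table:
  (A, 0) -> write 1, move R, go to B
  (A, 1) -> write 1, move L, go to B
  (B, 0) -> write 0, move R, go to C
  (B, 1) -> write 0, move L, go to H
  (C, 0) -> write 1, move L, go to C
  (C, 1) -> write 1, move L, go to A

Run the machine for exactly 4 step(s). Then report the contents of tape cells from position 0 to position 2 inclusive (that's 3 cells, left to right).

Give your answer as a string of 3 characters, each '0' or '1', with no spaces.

Step 1: in state A at pos 0, read 0 -> (A,0)->write 1,move R,goto B. Now: state=B, head=1, tape[-1..2]=0100 (head:   ^)
Step 2: in state B at pos 1, read 0 -> (B,0)->write 0,move R,goto C. Now: state=C, head=2, tape[-1..3]=01000 (head:    ^)
Step 3: in state C at pos 2, read 0 -> (C,0)->write 1,move L,goto C. Now: state=C, head=1, tape[-1..3]=01010 (head:   ^)
Step 4: in state C at pos 1, read 0 -> (C,0)->write 1,move L,goto C. Now: state=C, head=0, tape[-1..3]=01110 (head:  ^)

Answer: 111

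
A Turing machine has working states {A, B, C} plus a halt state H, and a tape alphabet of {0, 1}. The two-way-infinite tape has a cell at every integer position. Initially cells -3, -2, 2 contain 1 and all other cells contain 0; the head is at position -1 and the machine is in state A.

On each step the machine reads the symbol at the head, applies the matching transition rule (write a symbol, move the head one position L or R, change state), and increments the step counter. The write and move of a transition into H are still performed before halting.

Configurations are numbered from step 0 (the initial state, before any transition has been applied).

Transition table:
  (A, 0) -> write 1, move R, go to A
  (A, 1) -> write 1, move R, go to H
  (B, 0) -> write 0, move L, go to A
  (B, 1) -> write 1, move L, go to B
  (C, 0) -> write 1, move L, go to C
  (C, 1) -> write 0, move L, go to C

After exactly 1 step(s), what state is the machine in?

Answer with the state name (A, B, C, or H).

Step 1: in state A at pos -1, read 0 -> (A,0)->write 1,move R,goto A. Now: state=A, head=0, tape[-4..3]=01110010 (head:     ^)

Answer: A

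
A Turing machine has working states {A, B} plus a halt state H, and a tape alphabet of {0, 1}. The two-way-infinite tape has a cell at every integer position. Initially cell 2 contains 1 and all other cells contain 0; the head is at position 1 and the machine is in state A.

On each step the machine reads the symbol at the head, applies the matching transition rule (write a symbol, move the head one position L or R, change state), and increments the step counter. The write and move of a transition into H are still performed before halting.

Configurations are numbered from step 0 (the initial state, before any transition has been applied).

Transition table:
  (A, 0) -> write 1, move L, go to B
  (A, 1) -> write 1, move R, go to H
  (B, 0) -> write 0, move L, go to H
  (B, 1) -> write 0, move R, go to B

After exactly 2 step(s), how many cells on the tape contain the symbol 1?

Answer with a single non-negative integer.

Step 1: in state A at pos 1, read 0 -> (A,0)->write 1,move L,goto B. Now: state=B, head=0, tape[-1..3]=00110 (head:  ^)
Step 2: in state B at pos 0, read 0 -> (B,0)->write 0,move L,goto H. Now: state=H, head=-1, tape[-2..3]=000110 (head:  ^)
Cells containing 1 after step 2: {1, 2} -> 2 cell(s)

Answer: 2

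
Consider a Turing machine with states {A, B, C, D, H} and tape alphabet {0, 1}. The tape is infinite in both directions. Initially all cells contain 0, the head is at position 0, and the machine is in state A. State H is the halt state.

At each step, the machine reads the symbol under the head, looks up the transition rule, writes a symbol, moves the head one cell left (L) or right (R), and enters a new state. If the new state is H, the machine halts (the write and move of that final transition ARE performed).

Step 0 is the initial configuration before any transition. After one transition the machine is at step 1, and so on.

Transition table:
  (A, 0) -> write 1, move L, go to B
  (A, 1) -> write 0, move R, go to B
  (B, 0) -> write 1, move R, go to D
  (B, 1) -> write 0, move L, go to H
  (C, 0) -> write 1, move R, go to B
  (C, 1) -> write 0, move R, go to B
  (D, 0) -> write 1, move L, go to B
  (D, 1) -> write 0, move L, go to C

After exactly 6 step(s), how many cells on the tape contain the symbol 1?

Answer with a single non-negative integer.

Step 1: in state A at pos 0, read 0 -> (A,0)->write 1,move L,goto B. Now: state=B, head=-1, tape[-2..1]=0010 (head:  ^)
Step 2: in state B at pos -1, read 0 -> (B,0)->write 1,move R,goto D. Now: state=D, head=0, tape[-2..1]=0110 (head:   ^)
Step 3: in state D at pos 0, read 1 -> (D,1)->write 0,move L,goto C. Now: state=C, head=-1, tape[-2..1]=0100 (head:  ^)
Step 4: in state C at pos -1, read 1 -> (C,1)->write 0,move R,goto B. Now: state=B, head=0, tape[-2..1]=0000 (head:   ^)
Step 5: in state B at pos 0, read 0 -> (B,0)->write 1,move R,goto D. Now: state=D, head=1, tape[-2..2]=00100 (head:    ^)
Step 6: in state D at pos 1, read 0 -> (D,0)->write 1,move L,goto B. Now: state=B, head=0, tape[-2..2]=00110 (head:   ^)
Cells containing 1 after step 6: {0, 1} -> 2 cell(s)

Answer: 2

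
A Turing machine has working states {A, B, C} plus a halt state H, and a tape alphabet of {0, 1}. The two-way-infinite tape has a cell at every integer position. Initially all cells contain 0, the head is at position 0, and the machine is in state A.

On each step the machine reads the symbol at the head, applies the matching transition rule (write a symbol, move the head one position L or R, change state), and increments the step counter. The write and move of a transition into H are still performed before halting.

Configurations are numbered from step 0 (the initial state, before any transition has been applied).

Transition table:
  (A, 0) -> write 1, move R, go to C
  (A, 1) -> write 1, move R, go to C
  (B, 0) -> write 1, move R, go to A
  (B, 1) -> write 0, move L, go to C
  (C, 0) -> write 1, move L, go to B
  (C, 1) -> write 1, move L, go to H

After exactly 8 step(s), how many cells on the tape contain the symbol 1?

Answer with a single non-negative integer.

Answer: 3

Derivation:
Step 1: in state A at pos 0, read 0 -> (A,0)->write 1,move R,goto C. Now: state=C, head=1, tape[-1..2]=0100 (head:   ^)
Step 2: in state C at pos 1, read 0 -> (C,0)->write 1,move L,goto B. Now: state=B, head=0, tape[-1..2]=0110 (head:  ^)
Step 3: in state B at pos 0, read 1 -> (B,1)->write 0,move L,goto C. Now: state=C, head=-1, tape[-2..2]=00010 (head:  ^)
Step 4: in state C at pos -1, read 0 -> (C,0)->write 1,move L,goto B. Now: state=B, head=-2, tape[-3..2]=001010 (head:  ^)
Step 5: in state B at pos -2, read 0 -> (B,0)->write 1,move R,goto A. Now: state=A, head=-1, tape[-3..2]=011010 (head:   ^)
Step 6: in state A at pos -1, read 1 -> (A,1)->write 1,move R,goto C. Now: state=C, head=0, tape[-3..2]=011010 (head:    ^)
Step 7: in state C at pos 0, read 0 -> (C,0)->write 1,move L,goto B. Now: state=B, head=-1, tape[-3..2]=011110 (head:   ^)
Step 8: in state B at pos -1, read 1 -> (B,1)->write 0,move L,goto C. Now: state=C, head=-2, tape[-3..2]=010110 (head:  ^)
Cells containing 1 after step 8: {-2, 0, 1} -> 3 cell(s)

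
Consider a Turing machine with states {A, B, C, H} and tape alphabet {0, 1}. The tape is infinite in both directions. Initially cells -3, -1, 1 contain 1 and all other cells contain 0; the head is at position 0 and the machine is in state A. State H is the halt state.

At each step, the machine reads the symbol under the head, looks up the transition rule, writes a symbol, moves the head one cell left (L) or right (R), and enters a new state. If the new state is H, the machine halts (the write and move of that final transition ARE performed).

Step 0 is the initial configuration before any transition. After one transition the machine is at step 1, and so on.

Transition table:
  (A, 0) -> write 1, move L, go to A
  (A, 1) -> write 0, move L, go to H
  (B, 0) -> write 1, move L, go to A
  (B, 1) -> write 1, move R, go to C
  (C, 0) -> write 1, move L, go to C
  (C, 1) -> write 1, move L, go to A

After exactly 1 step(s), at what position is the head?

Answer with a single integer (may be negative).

Answer: -1

Derivation:
Step 1: in state A at pos 0, read 0 -> (A,0)->write 1,move L,goto A. Now: state=A, head=-1, tape[-4..2]=0101110 (head:    ^)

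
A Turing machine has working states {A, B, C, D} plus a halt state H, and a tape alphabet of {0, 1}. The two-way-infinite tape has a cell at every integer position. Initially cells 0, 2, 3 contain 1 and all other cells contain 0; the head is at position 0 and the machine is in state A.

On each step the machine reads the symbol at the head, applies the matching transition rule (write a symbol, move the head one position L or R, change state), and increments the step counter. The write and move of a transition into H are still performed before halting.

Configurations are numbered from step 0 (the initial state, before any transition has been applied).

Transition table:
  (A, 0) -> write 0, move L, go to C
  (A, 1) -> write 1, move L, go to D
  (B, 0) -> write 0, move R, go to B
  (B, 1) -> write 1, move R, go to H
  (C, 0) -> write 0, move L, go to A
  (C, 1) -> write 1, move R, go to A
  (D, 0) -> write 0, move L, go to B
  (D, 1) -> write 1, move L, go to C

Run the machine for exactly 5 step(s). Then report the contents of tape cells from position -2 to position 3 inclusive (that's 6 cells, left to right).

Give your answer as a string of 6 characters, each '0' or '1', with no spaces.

Answer: 001011

Derivation:
Step 1: in state A at pos 0, read 1 -> (A,1)->write 1,move L,goto D. Now: state=D, head=-1, tape[-2..4]=0010110 (head:  ^)
Step 2: in state D at pos -1, read 0 -> (D,0)->write 0,move L,goto B. Now: state=B, head=-2, tape[-3..4]=00010110 (head:  ^)
Step 3: in state B at pos -2, read 0 -> (B,0)->write 0,move R,goto B. Now: state=B, head=-1, tape[-3..4]=00010110 (head:   ^)
Step 4: in state B at pos -1, read 0 -> (B,0)->write 0,move R,goto B. Now: state=B, head=0, tape[-3..4]=00010110 (head:    ^)
Step 5: in state B at pos 0, read 1 -> (B,1)->write 1,move R,goto H. Now: state=H, head=1, tape[-3..4]=00010110 (head:     ^)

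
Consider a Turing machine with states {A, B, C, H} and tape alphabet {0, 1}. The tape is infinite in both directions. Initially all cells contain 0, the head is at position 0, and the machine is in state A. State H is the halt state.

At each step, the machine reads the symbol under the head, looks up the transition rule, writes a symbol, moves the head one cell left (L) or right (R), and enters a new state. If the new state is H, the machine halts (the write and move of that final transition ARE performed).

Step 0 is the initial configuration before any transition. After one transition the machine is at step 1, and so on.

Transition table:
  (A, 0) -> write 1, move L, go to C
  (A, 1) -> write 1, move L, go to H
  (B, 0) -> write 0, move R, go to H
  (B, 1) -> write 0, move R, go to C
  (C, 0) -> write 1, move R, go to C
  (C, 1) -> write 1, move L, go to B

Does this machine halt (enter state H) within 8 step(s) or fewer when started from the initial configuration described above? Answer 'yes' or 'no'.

Step 1: in state A at pos 0, read 0 -> (A,0)->write 1,move L,goto C. Now: state=C, head=-1, tape[-2..1]=0010 (head:  ^)
Step 2: in state C at pos -1, read 0 -> (C,0)->write 1,move R,goto C. Now: state=C, head=0, tape[-2..1]=0110 (head:   ^)
Step 3: in state C at pos 0, read 1 -> (C,1)->write 1,move L,goto B. Now: state=B, head=-1, tape[-2..1]=0110 (head:  ^)
Step 4: in state B at pos -1, read 1 -> (B,1)->write 0,move R,goto C. Now: state=C, head=0, tape[-2..1]=0010 (head:   ^)
Step 5: in state C at pos 0, read 1 -> (C,1)->write 1,move L,goto B. Now: state=B, head=-1, tape[-2..1]=0010 (head:  ^)
Step 6: in state B at pos -1, read 0 -> (B,0)->write 0,move R,goto H. Now: state=H, head=0, tape[-2..1]=0010 (head:   ^)
State H reached at step 6; 6 <= 8 -> yes

Answer: yes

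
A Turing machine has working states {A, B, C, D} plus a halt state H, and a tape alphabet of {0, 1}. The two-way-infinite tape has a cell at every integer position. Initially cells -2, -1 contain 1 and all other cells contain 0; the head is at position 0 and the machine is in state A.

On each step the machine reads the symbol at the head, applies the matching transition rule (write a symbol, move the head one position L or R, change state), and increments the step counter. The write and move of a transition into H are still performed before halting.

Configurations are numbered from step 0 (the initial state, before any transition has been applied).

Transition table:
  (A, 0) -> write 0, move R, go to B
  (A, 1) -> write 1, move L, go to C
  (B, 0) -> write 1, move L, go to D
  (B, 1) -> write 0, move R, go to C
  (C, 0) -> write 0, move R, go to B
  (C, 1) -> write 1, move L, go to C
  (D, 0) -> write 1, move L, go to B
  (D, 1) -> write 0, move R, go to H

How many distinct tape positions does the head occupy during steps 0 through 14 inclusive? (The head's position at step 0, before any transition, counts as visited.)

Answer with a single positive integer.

Step 1: in state A at pos 0, read 0 -> (A,0)->write 0,move R,goto B. Now: state=B, head=1, tape[-3..2]=011000 (head:     ^)
Step 2: in state B at pos 1, read 0 -> (B,0)->write 1,move L,goto D. Now: state=D, head=0, tape[-3..2]=011010 (head:    ^)
Step 3: in state D at pos 0, read 0 -> (D,0)->write 1,move L,goto B. Now: state=B, head=-1, tape[-3..2]=011110 (head:   ^)
Step 4: in state B at pos -1, read 1 -> (B,1)->write 0,move R,goto C. Now: state=C, head=0, tape[-3..2]=010110 (head:    ^)
Step 5: in state C at pos 0, read 1 -> (C,1)->write 1,move L,goto C. Now: state=C, head=-1, tape[-3..2]=010110 (head:   ^)
Step 6: in state C at pos -1, read 0 -> (C,0)->write 0,move R,goto B. Now: state=B, head=0, tape[-3..2]=010110 (head:    ^)
Step 7: in state B at pos 0, read 1 -> (B,1)->write 0,move R,goto C. Now: state=C, head=1, tape[-3..2]=010010 (head:     ^)
Step 8: in state C at pos 1, read 1 -> (C,1)->write 1,move L,goto C. Now: state=C, head=0, tape[-3..2]=010010 (head:    ^)
Step 9: in state C at pos 0, read 0 -> (C,0)->write 0,move R,goto B. Now: state=B, head=1, tape[-3..2]=010010 (head:     ^)
Step 10: in state B at pos 1, read 1 -> (B,1)->write 0,move R,goto C. Now: state=C, head=2, tape[-3..3]=0100000 (head:      ^)
Step 11: in state C at pos 2, read 0 -> (C,0)->write 0,move R,goto B. Now: state=B, head=3, tape[-3..4]=01000000 (head:       ^)
Step 12: in state B at pos 3, read 0 -> (B,0)->write 1,move L,goto D. Now: state=D, head=2, tape[-3..4]=01000010 (head:      ^)
Step 13: in state D at pos 2, read 0 -> (D,0)->write 1,move L,goto B. Now: state=B, head=1, tape[-3..4]=01000110 (head:     ^)
Step 14: in state B at pos 1, read 0 -> (B,0)->write 1,move L,goto D. Now: state=D, head=0, tape[-3..4]=01001110 (head:    ^)
Head positions at steps 0..14: starting at 0, distinct positions visited = {-1, 0, 1, 2, 3} -> 5 position(s)

Answer: 5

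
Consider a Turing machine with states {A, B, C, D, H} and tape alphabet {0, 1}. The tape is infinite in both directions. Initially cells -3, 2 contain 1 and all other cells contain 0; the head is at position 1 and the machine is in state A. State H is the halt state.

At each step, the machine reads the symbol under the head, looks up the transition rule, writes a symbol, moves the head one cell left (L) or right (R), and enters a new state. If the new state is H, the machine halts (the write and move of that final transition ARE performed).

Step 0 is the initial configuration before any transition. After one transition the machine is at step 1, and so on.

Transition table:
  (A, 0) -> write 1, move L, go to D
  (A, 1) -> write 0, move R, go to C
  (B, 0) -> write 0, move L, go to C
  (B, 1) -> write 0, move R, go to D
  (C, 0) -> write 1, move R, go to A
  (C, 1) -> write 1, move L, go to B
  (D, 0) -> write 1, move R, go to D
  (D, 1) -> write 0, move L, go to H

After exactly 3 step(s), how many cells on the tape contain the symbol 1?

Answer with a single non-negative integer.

Step 1: in state A at pos 1, read 0 -> (A,0)->write 1,move L,goto D. Now: state=D, head=0, tape[-4..3]=01000110 (head:     ^)
Step 2: in state D at pos 0, read 0 -> (D,0)->write 1,move R,goto D. Now: state=D, head=1, tape[-4..3]=01001110 (head:      ^)
Step 3: in state D at pos 1, read 1 -> (D,1)->write 0,move L,goto H. Now: state=H, head=0, tape[-4..3]=01001010 (head:     ^)
Cells containing 1 after step 3: {-3, 0, 2} -> 3 cell(s)

Answer: 3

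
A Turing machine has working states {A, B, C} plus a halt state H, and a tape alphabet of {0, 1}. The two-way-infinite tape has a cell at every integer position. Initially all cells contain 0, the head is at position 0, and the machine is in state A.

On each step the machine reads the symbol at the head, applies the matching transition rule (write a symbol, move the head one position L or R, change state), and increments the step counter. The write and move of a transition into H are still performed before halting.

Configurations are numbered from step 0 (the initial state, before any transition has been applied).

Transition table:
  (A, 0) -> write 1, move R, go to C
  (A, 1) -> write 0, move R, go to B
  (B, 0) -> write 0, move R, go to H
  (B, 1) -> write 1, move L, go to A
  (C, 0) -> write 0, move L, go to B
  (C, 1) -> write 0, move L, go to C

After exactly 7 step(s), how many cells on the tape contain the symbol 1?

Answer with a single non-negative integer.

Step 1: in state A at pos 0, read 0 -> (A,0)->write 1,move R,goto C. Now: state=C, head=1, tape[-1..2]=0100 (head:   ^)
Step 2: in state C at pos 1, read 0 -> (C,0)->write 0,move L,goto B. Now: state=B, head=0, tape[-1..2]=0100 (head:  ^)
Step 3: in state B at pos 0, read 1 -> (B,1)->write 1,move L,goto A. Now: state=A, head=-1, tape[-2..2]=00100 (head:  ^)
Step 4: in state A at pos -1, read 0 -> (A,0)->write 1,move R,goto C. Now: state=C, head=0, tape[-2..2]=01100 (head:   ^)
Step 5: in state C at pos 0, read 1 -> (C,1)->write 0,move L,goto C. Now: state=C, head=-1, tape[-2..2]=01000 (head:  ^)
Step 6: in state C at pos -1, read 1 -> (C,1)->write 0,move L,goto C. Now: state=C, head=-2, tape[-3..2]=000000 (head:  ^)
Step 7: in state C at pos -2, read 0 -> (C,0)->write 0,move L,goto B. Now: state=B, head=-3, tape[-4..2]=0000000 (head:  ^)
No cell contains 1 after step 7 -> 0 cell(s)

Answer: 0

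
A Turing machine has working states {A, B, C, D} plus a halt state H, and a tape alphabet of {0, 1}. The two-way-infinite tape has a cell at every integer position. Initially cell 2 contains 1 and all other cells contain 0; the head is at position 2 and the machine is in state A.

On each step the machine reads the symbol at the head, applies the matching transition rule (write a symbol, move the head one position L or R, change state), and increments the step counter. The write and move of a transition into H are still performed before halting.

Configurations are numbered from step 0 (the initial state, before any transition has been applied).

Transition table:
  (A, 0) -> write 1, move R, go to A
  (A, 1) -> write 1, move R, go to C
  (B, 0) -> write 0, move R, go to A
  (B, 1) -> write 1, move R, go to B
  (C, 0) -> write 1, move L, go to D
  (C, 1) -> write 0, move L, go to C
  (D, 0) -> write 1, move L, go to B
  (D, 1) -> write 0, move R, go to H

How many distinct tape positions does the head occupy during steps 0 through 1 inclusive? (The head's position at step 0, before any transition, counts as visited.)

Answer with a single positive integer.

Answer: 2

Derivation:
Step 1: in state A at pos 2, read 1 -> (A,1)->write 1,move R,goto C. Now: state=C, head=3, tape[1..4]=0100 (head:   ^)
Head positions at steps 0..1: starting at 2, distinct positions visited = {2, 3} -> 2 position(s)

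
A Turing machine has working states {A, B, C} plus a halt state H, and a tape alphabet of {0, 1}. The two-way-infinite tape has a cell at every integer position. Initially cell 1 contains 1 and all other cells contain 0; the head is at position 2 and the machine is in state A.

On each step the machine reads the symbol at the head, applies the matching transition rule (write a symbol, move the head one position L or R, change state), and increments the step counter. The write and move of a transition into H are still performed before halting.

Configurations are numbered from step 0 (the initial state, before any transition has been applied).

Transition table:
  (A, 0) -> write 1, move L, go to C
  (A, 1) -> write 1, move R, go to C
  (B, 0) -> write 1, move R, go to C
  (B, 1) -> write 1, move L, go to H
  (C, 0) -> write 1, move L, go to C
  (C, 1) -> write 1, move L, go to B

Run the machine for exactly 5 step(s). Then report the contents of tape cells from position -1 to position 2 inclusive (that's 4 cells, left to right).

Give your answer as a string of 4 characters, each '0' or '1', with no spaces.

Step 1: in state A at pos 2, read 0 -> (A,0)->write 1,move L,goto C. Now: state=C, head=1, tape[0..3]=0110 (head:  ^)
Step 2: in state C at pos 1, read 1 -> (C,1)->write 1,move L,goto B. Now: state=B, head=0, tape[-1..3]=00110 (head:  ^)
Step 3: in state B at pos 0, read 0 -> (B,0)->write 1,move R,goto C. Now: state=C, head=1, tape[-1..3]=01110 (head:   ^)
Step 4: in state C at pos 1, read 1 -> (C,1)->write 1,move L,goto B. Now: state=B, head=0, tape[-1..3]=01110 (head:  ^)
Step 5: in state B at pos 0, read 1 -> (B,1)->write 1,move L,goto H. Now: state=H, head=-1, tape[-2..3]=001110 (head:  ^)

Answer: 0111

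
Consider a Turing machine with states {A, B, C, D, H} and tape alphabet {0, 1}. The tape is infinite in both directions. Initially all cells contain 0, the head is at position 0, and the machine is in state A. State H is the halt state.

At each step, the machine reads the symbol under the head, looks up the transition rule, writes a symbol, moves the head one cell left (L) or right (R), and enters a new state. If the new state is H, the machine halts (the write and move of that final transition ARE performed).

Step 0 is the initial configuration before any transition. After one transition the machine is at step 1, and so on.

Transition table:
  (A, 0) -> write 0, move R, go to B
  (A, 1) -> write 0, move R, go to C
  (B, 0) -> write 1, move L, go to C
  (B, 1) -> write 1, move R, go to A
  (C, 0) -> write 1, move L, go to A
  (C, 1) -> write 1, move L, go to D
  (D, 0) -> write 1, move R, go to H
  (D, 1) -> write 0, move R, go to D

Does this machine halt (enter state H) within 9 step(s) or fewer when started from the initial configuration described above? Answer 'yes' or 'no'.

Answer: no

Derivation:
Step 1: in state A at pos 0, read 0 -> (A,0)->write 0,move R,goto B. Now: state=B, head=1, tape[-1..2]=0000 (head:   ^)
Step 2: in state B at pos 1, read 0 -> (B,0)->write 1,move L,goto C. Now: state=C, head=0, tape[-1..2]=0010 (head:  ^)
Step 3: in state C at pos 0, read 0 -> (C,0)->write 1,move L,goto A. Now: state=A, head=-1, tape[-2..2]=00110 (head:  ^)
Step 4: in state A at pos -1, read 0 -> (A,0)->write 0,move R,goto B. Now: state=B, head=0, tape[-2..2]=00110 (head:   ^)
Step 5: in state B at pos 0, read 1 -> (B,1)->write 1,move R,goto A. Now: state=A, head=1, tape[-2..2]=00110 (head:    ^)
Step 6: in state A at pos 1, read 1 -> (A,1)->write 0,move R,goto C. Now: state=C, head=2, tape[-2..3]=001000 (head:     ^)
Step 7: in state C at pos 2, read 0 -> (C,0)->write 1,move L,goto A. Now: state=A, head=1, tape[-2..3]=001010 (head:    ^)
Step 8: in state A at pos 1, read 0 -> (A,0)->write 0,move R,goto B. Now: state=B, head=2, tape[-2..3]=001010 (head:     ^)
Step 9: in state B at pos 2, read 1 -> (B,1)->write 1,move R,goto A. Now: state=A, head=3, tape[-2..4]=0010100 (head:      ^)
After 9 step(s): state = A (not H) -> not halted within 9 -> no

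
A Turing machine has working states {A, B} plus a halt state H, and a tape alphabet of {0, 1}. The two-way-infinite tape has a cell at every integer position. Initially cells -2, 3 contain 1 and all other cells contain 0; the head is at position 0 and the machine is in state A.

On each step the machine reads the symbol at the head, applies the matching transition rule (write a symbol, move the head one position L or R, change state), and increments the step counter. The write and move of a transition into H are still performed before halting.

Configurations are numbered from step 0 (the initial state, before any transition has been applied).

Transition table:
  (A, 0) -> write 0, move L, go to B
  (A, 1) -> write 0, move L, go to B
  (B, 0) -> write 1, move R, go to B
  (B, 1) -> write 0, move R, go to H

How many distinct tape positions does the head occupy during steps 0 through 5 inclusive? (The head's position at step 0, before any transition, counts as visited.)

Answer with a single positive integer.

Step 1: in state A at pos 0, read 0 -> (A,0)->write 0,move L,goto B. Now: state=B, head=-1, tape[-3..4]=01000010 (head:   ^)
Step 2: in state B at pos -1, read 0 -> (B,0)->write 1,move R,goto B. Now: state=B, head=0, tape[-3..4]=01100010 (head:    ^)
Step 3: in state B at pos 0, read 0 -> (B,0)->write 1,move R,goto B. Now: state=B, head=1, tape[-3..4]=01110010 (head:     ^)
Step 4: in state B at pos 1, read 0 -> (B,0)->write 1,move R,goto B. Now: state=B, head=2, tape[-3..4]=01111010 (head:      ^)
Step 5: in state B at pos 2, read 0 -> (B,0)->write 1,move R,goto B. Now: state=B, head=3, tape[-3..4]=01111110 (head:       ^)
Head positions at steps 0..5: starting at 0, distinct positions visited = {-1, 0, 1, 2, 3} -> 5 position(s)

Answer: 5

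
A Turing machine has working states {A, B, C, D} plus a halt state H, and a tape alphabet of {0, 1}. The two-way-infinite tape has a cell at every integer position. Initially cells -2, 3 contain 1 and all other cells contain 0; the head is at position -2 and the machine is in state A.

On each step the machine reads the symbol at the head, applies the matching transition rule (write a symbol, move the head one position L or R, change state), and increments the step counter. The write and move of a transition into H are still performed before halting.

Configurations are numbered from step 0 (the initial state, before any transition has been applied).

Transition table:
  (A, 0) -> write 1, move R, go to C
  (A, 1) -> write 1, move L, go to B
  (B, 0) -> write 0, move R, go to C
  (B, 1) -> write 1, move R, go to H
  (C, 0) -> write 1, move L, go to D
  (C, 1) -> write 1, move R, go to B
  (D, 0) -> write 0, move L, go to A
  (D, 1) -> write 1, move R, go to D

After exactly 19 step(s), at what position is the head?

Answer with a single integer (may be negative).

Step 1: in state A at pos -2, read 1 -> (A,1)->write 1,move L,goto B. Now: state=B, head=-3, tape[-4..4]=001000010 (head:  ^)
Step 2: in state B at pos -3, read 0 -> (B,0)->write 0,move R,goto C. Now: state=C, head=-2, tape[-4..4]=001000010 (head:   ^)
Step 3: in state C at pos -2, read 1 -> (C,1)->write 1,move R,goto B. Now: state=B, head=-1, tape[-4..4]=001000010 (head:    ^)
Step 4: in state B at pos -1, read 0 -> (B,0)->write 0,move R,goto C. Now: state=C, head=0, tape[-4..4]=001000010 (head:     ^)
Step 5: in state C at pos 0, read 0 -> (C,0)->write 1,move L,goto D. Now: state=D, head=-1, tape[-4..4]=001010010 (head:    ^)
Step 6: in state D at pos -1, read 0 -> (D,0)->write 0,move L,goto A. Now: state=A, head=-2, tape[-4..4]=001010010 (head:   ^)
Step 7: in state A at pos -2, read 1 -> (A,1)->write 1,move L,goto B. Now: state=B, head=-3, tape[-4..4]=001010010 (head:  ^)
Step 8: in state B at pos -3, read 0 -> (B,0)->write 0,move R,goto C. Now: state=C, head=-2, tape[-4..4]=001010010 (head:   ^)
Step 9: in state C at pos -2, read 1 -> (C,1)->write 1,move R,goto B. Now: state=B, head=-1, tape[-4..4]=001010010 (head:    ^)
Step 10: in state B at pos -1, read 0 -> (B,0)->write 0,move R,goto C. Now: state=C, head=0, tape[-4..4]=001010010 (head:     ^)
Step 11: in state C at pos 0, read 1 -> (C,1)->write 1,move R,goto B. Now: state=B, head=1, tape[-4..4]=001010010 (head:      ^)
Step 12: in state B at pos 1, read 0 -> (B,0)->write 0,move R,goto C. Now: state=C, head=2, tape[-4..4]=001010010 (head:       ^)
Step 13: in state C at pos 2, read 0 -> (C,0)->write 1,move L,goto D. Now: state=D, head=1, tape[-4..4]=001010110 (head:      ^)
Step 14: in state D at pos 1, read 0 -> (D,0)->write 0,move L,goto A. Now: state=A, head=0, tape[-4..4]=001010110 (head:     ^)
Step 15: in state A at pos 0, read 1 -> (A,1)->write 1,move L,goto B. Now: state=B, head=-1, tape[-4..4]=001010110 (head:    ^)
Step 16: in state B at pos -1, read 0 -> (B,0)->write 0,move R,goto C. Now: state=C, head=0, tape[-4..4]=001010110 (head:     ^)
Step 17: in state C at pos 0, read 1 -> (C,1)->write 1,move R,goto B. Now: state=B, head=1, tape[-4..4]=001010110 (head:      ^)
Step 18: in state B at pos 1, read 0 -> (B,0)->write 0,move R,goto C. Now: state=C, head=2, tape[-4..4]=001010110 (head:       ^)
Step 19: in state C at pos 2, read 1 -> (C,1)->write 1,move R,goto B. Now: state=B, head=3, tape[-4..4]=001010110 (head:        ^)

Answer: 3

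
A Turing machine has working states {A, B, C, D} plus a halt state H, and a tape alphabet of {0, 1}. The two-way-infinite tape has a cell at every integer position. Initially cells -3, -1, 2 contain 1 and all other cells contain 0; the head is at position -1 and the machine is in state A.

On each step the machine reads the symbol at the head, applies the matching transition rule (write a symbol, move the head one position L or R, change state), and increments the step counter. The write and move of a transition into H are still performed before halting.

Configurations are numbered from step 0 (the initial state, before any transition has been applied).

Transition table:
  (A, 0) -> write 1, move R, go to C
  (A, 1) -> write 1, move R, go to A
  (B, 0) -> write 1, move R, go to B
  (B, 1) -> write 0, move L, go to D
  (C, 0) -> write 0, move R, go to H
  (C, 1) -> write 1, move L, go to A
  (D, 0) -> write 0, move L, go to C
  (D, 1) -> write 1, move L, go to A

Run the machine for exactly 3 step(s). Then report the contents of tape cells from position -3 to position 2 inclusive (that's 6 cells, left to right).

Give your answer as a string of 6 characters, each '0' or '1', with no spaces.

Step 1: in state A at pos -1, read 1 -> (A,1)->write 1,move R,goto A. Now: state=A, head=0, tape[-4..3]=01010010 (head:     ^)
Step 2: in state A at pos 0, read 0 -> (A,0)->write 1,move R,goto C. Now: state=C, head=1, tape[-4..3]=01011010 (head:      ^)
Step 3: in state C at pos 1, read 0 -> (C,0)->write 0,move R,goto H. Now: state=H, head=2, tape[-4..3]=01011010 (head:       ^)

Answer: 101101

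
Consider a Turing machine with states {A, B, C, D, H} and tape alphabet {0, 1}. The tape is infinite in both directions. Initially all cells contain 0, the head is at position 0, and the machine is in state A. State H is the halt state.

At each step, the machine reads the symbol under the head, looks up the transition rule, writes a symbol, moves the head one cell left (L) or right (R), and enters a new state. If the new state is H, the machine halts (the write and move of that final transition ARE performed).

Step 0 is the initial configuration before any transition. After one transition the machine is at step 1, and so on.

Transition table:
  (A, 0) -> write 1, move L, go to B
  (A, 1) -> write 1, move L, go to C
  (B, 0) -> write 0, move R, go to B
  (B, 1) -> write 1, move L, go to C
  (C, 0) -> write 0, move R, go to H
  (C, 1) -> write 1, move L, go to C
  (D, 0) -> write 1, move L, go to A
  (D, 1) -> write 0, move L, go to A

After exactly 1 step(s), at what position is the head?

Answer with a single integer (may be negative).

Step 1: in state A at pos 0, read 0 -> (A,0)->write 1,move L,goto B. Now: state=B, head=-1, tape[-2..1]=0010 (head:  ^)

Answer: -1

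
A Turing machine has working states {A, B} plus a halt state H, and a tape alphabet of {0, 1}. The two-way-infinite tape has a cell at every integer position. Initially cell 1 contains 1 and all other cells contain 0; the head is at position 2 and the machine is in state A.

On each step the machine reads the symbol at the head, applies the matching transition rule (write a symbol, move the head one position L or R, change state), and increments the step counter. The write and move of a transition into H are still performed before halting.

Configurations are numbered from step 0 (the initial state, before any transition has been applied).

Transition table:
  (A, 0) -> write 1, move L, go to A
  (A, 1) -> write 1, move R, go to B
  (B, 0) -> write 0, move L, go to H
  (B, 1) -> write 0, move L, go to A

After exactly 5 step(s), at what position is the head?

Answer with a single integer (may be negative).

Step 1: in state A at pos 2, read 0 -> (A,0)->write 1,move L,goto A. Now: state=A, head=1, tape[0..3]=0110 (head:  ^)
Step 2: in state A at pos 1, read 1 -> (A,1)->write 1,move R,goto B. Now: state=B, head=2, tape[0..3]=0110 (head:   ^)
Step 3: in state B at pos 2, read 1 -> (B,1)->write 0,move L,goto A. Now: state=A, head=1, tape[0..3]=0100 (head:  ^)
Step 4: in state A at pos 1, read 1 -> (A,1)->write 1,move R,goto B. Now: state=B, head=2, tape[0..3]=0100 (head:   ^)
Step 5: in state B at pos 2, read 0 -> (B,0)->write 0,move L,goto H. Now: state=H, head=1, tape[0..3]=0100 (head:  ^)

Answer: 1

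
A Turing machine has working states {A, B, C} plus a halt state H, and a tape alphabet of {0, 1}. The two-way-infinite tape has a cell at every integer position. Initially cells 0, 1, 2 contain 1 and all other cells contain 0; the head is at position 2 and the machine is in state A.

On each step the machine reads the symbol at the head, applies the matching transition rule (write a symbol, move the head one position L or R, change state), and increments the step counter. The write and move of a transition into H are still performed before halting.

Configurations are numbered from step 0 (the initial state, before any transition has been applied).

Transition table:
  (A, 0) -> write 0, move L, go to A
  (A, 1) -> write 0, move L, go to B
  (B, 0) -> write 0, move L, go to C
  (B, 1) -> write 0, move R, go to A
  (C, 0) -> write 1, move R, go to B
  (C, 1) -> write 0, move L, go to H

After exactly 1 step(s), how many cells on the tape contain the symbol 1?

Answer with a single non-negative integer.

Answer: 2

Derivation:
Step 1: in state A at pos 2, read 1 -> (A,1)->write 0,move L,goto B. Now: state=B, head=1, tape[-1..3]=01100 (head:   ^)
Cells containing 1 after step 1: {0, 1} -> 2 cell(s)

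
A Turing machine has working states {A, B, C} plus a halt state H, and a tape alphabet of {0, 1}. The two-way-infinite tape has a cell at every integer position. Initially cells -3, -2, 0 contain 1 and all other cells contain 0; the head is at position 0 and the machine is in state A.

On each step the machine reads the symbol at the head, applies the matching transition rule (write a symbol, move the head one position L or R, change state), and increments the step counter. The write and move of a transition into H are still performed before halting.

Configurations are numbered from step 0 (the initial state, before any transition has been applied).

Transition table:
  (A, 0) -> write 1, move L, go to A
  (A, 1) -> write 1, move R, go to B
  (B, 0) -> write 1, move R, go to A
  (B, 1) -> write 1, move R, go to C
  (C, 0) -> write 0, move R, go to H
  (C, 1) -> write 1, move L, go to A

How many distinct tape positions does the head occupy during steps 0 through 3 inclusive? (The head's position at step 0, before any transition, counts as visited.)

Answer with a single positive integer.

Step 1: in state A at pos 0, read 1 -> (A,1)->write 1,move R,goto B. Now: state=B, head=1, tape[-4..2]=0110100 (head:      ^)
Step 2: in state B at pos 1, read 0 -> (B,0)->write 1,move R,goto A. Now: state=A, head=2, tape[-4..3]=01101100 (head:       ^)
Step 3: in state A at pos 2, read 0 -> (A,0)->write 1,move L,goto A. Now: state=A, head=1, tape[-4..3]=01101110 (head:      ^)
Head positions at steps 0..3: starting at 0, distinct positions visited = {0, 1, 2} -> 3 position(s)

Answer: 3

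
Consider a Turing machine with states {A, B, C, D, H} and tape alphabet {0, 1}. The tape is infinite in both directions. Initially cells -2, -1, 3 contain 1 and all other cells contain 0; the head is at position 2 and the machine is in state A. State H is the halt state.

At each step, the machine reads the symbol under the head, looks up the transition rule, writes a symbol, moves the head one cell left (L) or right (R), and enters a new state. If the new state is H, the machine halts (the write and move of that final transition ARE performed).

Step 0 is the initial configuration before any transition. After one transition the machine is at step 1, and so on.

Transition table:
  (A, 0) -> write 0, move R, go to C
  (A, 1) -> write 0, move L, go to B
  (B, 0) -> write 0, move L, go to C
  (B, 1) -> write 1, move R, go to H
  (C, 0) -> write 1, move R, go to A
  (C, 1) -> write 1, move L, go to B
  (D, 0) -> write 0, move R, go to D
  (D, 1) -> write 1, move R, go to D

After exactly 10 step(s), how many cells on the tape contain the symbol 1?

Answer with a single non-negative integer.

Answer: 4

Derivation:
Step 1: in state A at pos 2, read 0 -> (A,0)->write 0,move R,goto C. Now: state=C, head=3, tape[-3..4]=01100010 (head:       ^)
Step 2: in state C at pos 3, read 1 -> (C,1)->write 1,move L,goto B. Now: state=B, head=2, tape[-3..4]=01100010 (head:      ^)
Step 3: in state B at pos 2, read 0 -> (B,0)->write 0,move L,goto C. Now: state=C, head=1, tape[-3..4]=01100010 (head:     ^)
Step 4: in state C at pos 1, read 0 -> (C,0)->write 1,move R,goto A. Now: state=A, head=2, tape[-3..4]=01101010 (head:      ^)
Step 5: in state A at pos 2, read 0 -> (A,0)->write 0,move R,goto C. Now: state=C, head=3, tape[-3..4]=01101010 (head:       ^)
Step 6: in state C at pos 3, read 1 -> (C,1)->write 1,move L,goto B. Now: state=B, head=2, tape[-3..4]=01101010 (head:      ^)
Step 7: in state B at pos 2, read 0 -> (B,0)->write 0,move L,goto C. Now: state=C, head=1, tape[-3..4]=01101010 (head:     ^)
Step 8: in state C at pos 1, read 1 -> (C,1)->write 1,move L,goto B. Now: state=B, head=0, tape[-3..4]=01101010 (head:    ^)
Step 9: in state B at pos 0, read 0 -> (B,0)->write 0,move L,goto C. Now: state=C, head=-1, tape[-3..4]=01101010 (head:   ^)
Step 10: in state C at pos -1, read 1 -> (C,1)->write 1,move L,goto B. Now: state=B, head=-2, tape[-3..4]=01101010 (head:  ^)
Cells containing 1 after step 10: {-2, -1, 1, 3} -> 4 cell(s)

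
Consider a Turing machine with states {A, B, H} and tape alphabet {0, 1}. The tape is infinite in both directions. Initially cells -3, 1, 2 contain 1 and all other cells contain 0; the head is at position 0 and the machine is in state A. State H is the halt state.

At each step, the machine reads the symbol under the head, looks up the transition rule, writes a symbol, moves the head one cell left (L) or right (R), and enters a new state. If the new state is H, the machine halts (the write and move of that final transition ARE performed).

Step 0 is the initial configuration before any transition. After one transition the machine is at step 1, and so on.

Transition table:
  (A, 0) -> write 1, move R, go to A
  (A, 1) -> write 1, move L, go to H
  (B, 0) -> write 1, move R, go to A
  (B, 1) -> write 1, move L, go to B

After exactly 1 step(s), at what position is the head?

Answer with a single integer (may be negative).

Answer: 1

Derivation:
Step 1: in state A at pos 0, read 0 -> (A,0)->write 1,move R,goto A. Now: state=A, head=1, tape[-4..3]=01001110 (head:      ^)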